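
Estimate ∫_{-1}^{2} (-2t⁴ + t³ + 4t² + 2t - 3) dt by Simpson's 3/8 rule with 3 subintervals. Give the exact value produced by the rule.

-5.25

h = (2 − (-1))/3 = 1.
Nodes t₀,…,t₃ = -1, 0, 1, 2.
f(t) = -2t⁴ + t³ + 4t² + 2t - 3: f₀=-4, f₁=-3, f₂=2, f₃=-7.
(3h/8)·[f₀ + 3f₁ + 3f₂ + f₃] = 0.375·(-14) = -5.25.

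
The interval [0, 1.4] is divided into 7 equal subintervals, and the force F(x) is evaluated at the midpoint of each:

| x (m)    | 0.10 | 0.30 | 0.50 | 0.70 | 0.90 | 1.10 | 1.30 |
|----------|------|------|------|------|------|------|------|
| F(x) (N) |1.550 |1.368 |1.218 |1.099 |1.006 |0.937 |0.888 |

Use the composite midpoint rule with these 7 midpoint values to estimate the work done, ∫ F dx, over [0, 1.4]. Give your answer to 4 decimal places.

1.6132

h = 0.2, n = 7.
h·[y(m₁) + y(m₂) + y(m₃) + y(m₄) + y(m₅) + y(m₆) + y(m₇)] = 0.2·(8.066) = 1.6132.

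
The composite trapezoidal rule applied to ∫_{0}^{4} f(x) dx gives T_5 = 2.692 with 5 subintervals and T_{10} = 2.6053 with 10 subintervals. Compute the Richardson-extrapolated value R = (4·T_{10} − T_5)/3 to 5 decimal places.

2.57640

R = (4·T_{10} − T_5) / 3 = (4·2.6053 − 2.692)/3 = (7.7292)/3 = 2.57640.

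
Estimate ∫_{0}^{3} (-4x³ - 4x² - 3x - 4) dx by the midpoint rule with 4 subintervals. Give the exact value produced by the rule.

h = (3 − 0)/4 = 0.75.
Midpoints m₁,…,m₄ = 0.375, 1.125, 1.875, 2.625.
f(m₁)=-5.8984375, f(m₂)=-18.1328125, f(m₃)=-50.0546875, f(m₄)=-111.7890625.
h·[f(m₁) + f(m₂) + f(m₃) + f(m₄)] = 0.75·(-185.875) = -139.40625.

-139.40625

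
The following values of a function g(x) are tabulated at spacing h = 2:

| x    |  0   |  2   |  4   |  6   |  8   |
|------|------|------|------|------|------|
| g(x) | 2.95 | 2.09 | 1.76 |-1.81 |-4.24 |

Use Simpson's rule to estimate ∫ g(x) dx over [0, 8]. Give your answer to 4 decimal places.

h = 2, n = 4.
(h/3)·[y₀ + 4y₁ + 2y₂ + 4y₃ + y₄] = 0.666667·(3.35) = 2.2333.

2.2333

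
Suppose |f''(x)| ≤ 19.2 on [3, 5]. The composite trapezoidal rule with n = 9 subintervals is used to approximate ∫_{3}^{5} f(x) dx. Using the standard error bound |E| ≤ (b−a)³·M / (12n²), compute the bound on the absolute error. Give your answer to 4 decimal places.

0.1580

|E| ≤ (2)³·19.2 / (12·9²) = 153.6/972 = 0.1580.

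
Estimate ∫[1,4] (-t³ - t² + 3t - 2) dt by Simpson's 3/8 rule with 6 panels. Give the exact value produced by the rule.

h = (4 − 1)/6 = 0.5.
Nodes t₀,…,t₆ = 1, 1.5, 2, 2.5, 3, 3.5, 4.
f(t) = -t³ - t² + 3t - 2: f₀=-1, f₁=-3.125, f₂=-8, f₃=-16.375, f₄=-29, f₅=-46.625, f₆=-70.
(3h/8)·[f₀ + 3f₁ + 3f₂ + 2f₃ + 3f₄ + 3f₅ + f₆] = 0.1875·(-364) = -68.25.

-68.25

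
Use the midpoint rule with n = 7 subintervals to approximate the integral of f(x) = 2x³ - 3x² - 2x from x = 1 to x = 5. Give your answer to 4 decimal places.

h = (5 − 1)/7 = 0.571429.
Midpoints m₁,…,m₇ = 1.285714, 1.857143, 2.428571, 3, 3.571429, 4.142857, 4.714286.
f(m₁)=-3.279883, f(m₂)=-1.250729, f(m₃)=6.096210, f(m₄)=21, f(m₅)=45.699708, f(m₆)=82.434402, f(m₇)=133.443149.
h·[f(m₁) + f(m₂) + f(m₃) + f(m₄) + f(m₅) + f(m₆) + f(m₇)] = 0.571429·(284.142857) = 162.3673.

162.3673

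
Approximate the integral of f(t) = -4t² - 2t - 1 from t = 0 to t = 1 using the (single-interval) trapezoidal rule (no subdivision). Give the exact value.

T = (b−a)/2 · [f(0) + f(1)] = 0.5·[(-1) + (-7)] = -4.

-4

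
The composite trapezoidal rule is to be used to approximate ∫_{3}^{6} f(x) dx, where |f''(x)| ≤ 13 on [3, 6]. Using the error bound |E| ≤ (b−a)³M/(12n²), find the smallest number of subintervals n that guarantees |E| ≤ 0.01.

55

Need 351/(12n²) ≤ 0.01.
n² ≥ 351/(12·0.01) = 2925 ⇒ n ≥ 54.0833, so the smallest n is 55.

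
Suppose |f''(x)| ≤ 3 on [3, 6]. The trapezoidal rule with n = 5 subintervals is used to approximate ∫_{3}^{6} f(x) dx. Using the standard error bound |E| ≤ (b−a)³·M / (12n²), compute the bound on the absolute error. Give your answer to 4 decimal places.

|E| ≤ (3)³·3 / (12·5²) = 81/300 = 0.2700.

0.2700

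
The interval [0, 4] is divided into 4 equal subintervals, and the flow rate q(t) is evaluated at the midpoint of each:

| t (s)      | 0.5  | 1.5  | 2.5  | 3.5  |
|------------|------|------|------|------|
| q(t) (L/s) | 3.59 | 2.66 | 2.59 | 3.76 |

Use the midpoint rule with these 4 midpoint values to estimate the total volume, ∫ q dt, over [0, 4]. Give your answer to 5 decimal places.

h = 1, n = 4.
h·[y(m₁) + y(m₂) + y(m₃) + y(m₄)] = 1·(12.60) = 12.60000.

12.60000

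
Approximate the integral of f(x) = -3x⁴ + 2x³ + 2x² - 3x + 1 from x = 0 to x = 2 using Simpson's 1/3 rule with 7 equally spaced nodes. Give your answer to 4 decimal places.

-9.8765

h = (2 − 0)/6 = 0.333333.
Nodes x₀,…,x₆ = 0, 0.333333, 0.666667, 1, 1.333333, 1.666667, 2.
f(x) = -3x⁴ + 2x³ + 2x² - 3x + 1: f₀=1, f₁=0.259259, f₂=-0.111111, f₃=-1, f₄=-4.185185, f₅=-12.333333, f₆=-29.
(h/3)·[f₀ + 4f₁ + 2f₂ + 4f₃ + 2f₄ + 4f₅ + f₆] = 0.111111·(-88.888889) = -9.8765.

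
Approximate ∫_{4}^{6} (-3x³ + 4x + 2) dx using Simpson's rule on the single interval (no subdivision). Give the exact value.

-736

S = (b−a)/6 · [f(4) + 4f(5) + f(6)] = 0.333333·[(-174) + 4·(-353) + (-622)] = -736.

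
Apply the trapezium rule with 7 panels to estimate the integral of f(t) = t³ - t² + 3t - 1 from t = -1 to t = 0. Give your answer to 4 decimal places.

-3.0918

h = (0 − (-1))/7 = 0.142857.
Nodes t₀,…,t₇ = -1, -0.857143, -0.714286, -0.571429, -0.428571, -0.285714, -0.142857, 0.
f(t) = t³ - t² + 3t - 1: f₀=-6, f₁=-4.935860, f₂=-4.017493, f₃=-3.227405, f₄=-2.548105, f₅=-1.962099, f₆=-1.451895, f₇=-1.
(h/2)·[f₀ + 2f₁ + 2f₂ + 2f₃ + 2f₄ + 2f₅ + 2f₆ + f₇] = 0.071429·(-43.285714) = -3.0918.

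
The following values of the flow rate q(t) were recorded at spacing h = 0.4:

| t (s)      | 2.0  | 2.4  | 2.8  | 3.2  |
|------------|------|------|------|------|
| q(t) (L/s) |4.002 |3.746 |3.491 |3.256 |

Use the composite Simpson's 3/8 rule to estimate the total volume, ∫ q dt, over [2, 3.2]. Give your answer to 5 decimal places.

h = 0.4, n = 3.
(3h/8)·[y₀ + 3y₁ + 3y₂ + y₃] = 0.15·(28.969) = 4.34535.

4.34535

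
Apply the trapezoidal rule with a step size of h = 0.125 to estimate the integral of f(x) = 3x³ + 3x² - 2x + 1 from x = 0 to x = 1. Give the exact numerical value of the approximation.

h = (1 − 0)/8 = 0.125.
Nodes x₀,…,x₈ = 0, 0.125, 0.25, 0.375, 0.5, 0.625, 0.75, 0.875, 1.
f(x) = 3x³ + 3x² - 2x + 1: f₀=1, f₁=0.802734375, f₂=0.734375, f₃=0.830078125, f₄=1.125, f₅=1.654296875, f₆=2.453125, f₇=3.556640625, f₈=5.
(h/2)·[f₀ + 2f₁ + 2f₂ + 2f₃ + 2f₄ + 2f₅ + 2f₆ + 2f₇ + f₈] = 0.0625·(28.3125) = 1.76953125.

1.76953125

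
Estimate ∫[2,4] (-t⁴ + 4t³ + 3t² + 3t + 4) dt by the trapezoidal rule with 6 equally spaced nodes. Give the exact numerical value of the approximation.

122.69504

h = (4 − 2)/5 = 0.4.
Nodes t₀,…,t₅ = 2, 2.4, 2.8, 3.2, 3.6, 4.
f(t) = -t⁴ + 4t³ + 3t² + 3t + 4: f₀=38, f₁=50.5984, f₂=62.2624, f₃=70.5344, f₄=72.3424, f₅=64.
(h/2)·[f₀ + 2f₁ + 2f₂ + 2f₃ + 2f₄ + f₅] = 0.2·(613.4752) = 122.69504.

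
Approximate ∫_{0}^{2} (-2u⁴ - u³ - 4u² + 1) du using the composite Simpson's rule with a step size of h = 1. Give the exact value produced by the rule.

h = (2 − 0)/2 = 1.
Nodes u₀,…,u₂ = 0, 1, 2.
f(u) = -2u⁴ - u³ - 4u² + 1: f₀=1, f₁=-6, f₂=-55.
(h/3)·[f₀ + 4f₁ + f₂] = 0.333333·(-78) = -26.

-26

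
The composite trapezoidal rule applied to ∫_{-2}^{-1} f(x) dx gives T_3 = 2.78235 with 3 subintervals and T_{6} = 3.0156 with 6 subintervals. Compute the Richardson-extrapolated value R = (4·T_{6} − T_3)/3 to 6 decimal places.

R = (4·T_{6} − T_3) / 3 = (4·3.0156 − 2.78235)/3 = (9.28005)/3 = 3.093350.

3.093350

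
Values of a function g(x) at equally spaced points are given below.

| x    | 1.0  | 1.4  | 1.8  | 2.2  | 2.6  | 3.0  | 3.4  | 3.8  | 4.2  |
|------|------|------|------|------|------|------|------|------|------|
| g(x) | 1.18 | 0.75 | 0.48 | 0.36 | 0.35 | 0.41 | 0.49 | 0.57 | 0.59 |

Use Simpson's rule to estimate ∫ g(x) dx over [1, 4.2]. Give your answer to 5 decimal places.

h = 0.4, n = 8.
(h/3)·[y₀ + 4y₁ + 2y₂ + 4y₃ + 2y₄ + 4y₅ + 2y₆ + 4y₇ + y₈] = 0.133333·(12.77) = 1.70267.

1.70267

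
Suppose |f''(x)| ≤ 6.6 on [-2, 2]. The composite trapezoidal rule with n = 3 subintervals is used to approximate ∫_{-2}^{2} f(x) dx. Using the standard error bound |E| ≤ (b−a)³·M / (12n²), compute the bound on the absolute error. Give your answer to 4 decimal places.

|E| ≤ (4)³·6.6 / (12·3²) = 422.4/108 = 3.9111.

3.9111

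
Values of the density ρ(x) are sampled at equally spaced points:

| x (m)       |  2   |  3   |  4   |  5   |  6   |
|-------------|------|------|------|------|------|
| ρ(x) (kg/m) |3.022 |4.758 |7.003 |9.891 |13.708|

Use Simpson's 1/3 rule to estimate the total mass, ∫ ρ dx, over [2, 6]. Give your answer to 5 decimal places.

29.77733

h = 1, n = 4.
(h/3)·[y₀ + 4y₁ + 2y₂ + 4y₃ + y₄] = 0.333333·(89.332) = 29.77733.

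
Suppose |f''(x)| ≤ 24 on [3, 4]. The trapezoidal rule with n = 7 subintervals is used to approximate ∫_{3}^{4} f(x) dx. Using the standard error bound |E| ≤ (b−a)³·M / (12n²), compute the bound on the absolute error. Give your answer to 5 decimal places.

|E| ≤ (1)³·24 / (12·7²) = 24/588 = 0.04082.

0.04082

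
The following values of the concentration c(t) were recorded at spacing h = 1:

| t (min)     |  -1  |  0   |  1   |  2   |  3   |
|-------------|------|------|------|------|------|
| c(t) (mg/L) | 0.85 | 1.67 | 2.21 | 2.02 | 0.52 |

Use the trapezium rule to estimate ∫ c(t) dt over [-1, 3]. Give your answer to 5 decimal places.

h = 1, n = 4.
(h/2)·[y₀ + 2y₁ + 2y₂ + 2y₃ + y₄] = 0.5·(13.17) = 6.58500.

6.58500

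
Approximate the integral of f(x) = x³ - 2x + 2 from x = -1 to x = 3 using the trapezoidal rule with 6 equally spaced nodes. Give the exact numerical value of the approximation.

21.28

h = (3 − (-1))/5 = 0.8.
Nodes x₀,…,x₅ = -1, -0.2, 0.6, 1.4, 2.2, 3.
f(x) = x³ - 2x + 2: f₀=3, f₁=2.392, f₂=1.016, f₃=1.944, f₄=8.248, f₅=23.
(h/2)·[f₀ + 2f₁ + 2f₂ + 2f₃ + 2f₄ + f₅] = 0.4·(53.2) = 21.28.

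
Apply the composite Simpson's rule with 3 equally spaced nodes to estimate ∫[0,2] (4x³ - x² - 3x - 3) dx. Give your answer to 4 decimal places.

1.3333

h = (2 − 0)/2 = 1.
Nodes x₀,…,x₂ = 0, 1, 2.
f(x) = 4x³ - x² - 3x - 3: f₀=-3, f₁=-3, f₂=19.
(h/3)·[f₀ + 4f₁ + f₂] = 0.333333·(4) = 1.3333.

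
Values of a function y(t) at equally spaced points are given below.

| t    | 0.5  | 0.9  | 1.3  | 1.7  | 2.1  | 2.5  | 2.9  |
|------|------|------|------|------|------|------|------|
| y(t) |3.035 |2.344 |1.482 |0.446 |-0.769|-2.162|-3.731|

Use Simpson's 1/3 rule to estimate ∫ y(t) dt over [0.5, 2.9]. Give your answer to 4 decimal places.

h = 0.4, n = 6.
(h/3)·[y₀ + 4y₁ + 2y₂ + 4y₃ + 2y₄ + 4y₅ + y₆] = 0.133333·(3.242) = 0.4323.

0.4323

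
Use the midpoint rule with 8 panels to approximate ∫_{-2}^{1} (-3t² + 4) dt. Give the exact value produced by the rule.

3.10546875

h = (1 − (-2))/8 = 0.375.
Midpoints m₁,…,m₈ = -1.8125, -1.4375, -1.0625, -0.6875, -0.3125, 0.0625, 0.4375, 0.8125.
f(m₁)=-5.85546875, f(m₂)=-2.19921875, f(m₃)=0.61328125, f(m₄)=2.58203125, f(m₅)=3.70703125, f(m₆)=3.98828125, f(m₇)=3.42578125, f(m₈)=2.01953125.
h·[f(m₁) + f(m₂) + f(m₃) + f(m₄) + f(m₅) + f(m₆) + f(m₇) + f(m₈)] = 0.375·(8.28125) = 3.10546875.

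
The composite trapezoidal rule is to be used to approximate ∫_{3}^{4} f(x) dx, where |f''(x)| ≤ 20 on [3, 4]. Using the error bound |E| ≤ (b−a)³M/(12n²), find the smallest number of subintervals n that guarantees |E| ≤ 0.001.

Need 20/(12n²) ≤ 0.001.
n² ≥ 20/(12·0.001) = 1666.67 ⇒ n ≥ 40.8248, so the smallest n is 41.

41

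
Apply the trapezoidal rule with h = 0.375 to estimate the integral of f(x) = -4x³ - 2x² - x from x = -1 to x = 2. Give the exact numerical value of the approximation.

h = (2 − (-1))/8 = 0.375.
Nodes x₀,…,x₈ = -1, -0.625, -0.25, 0.125, 0.5, 0.875, 1.25, 1.625, 2.
f(x) = -4x³ - 2x² - x: f₀=3, f₁=0.8203125, f₂=0.1875, f₃=-0.1640625, f₄=-1.5, f₅=-5.0859375, f₆=-12.1875, f₇=-24.0703125, f₈=-42.
(h/2)·[f₀ + 2f₁ + 2f₂ + 2f₃ + 2f₄ + 2f₅ + 2f₆ + 2f₇ + f₈] = 0.1875·(-123) = -23.0625.

-23.0625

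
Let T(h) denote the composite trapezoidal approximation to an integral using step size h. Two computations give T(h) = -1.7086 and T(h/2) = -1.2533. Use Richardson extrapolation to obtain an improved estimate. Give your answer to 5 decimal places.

R = (4·T(h/2) − T(h)) / 3 = (4·(-1.2533) − (-1.7086))/3 = (-3.3046)/3 = -1.10153.

-1.10153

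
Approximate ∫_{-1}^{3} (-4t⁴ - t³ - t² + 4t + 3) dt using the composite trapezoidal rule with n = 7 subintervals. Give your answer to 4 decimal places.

-209.5377

h = (3 − (-1))/7 = 0.571429.
Nodes t₀,…,t₇ = -1, -0.428571, 0.142857, 0.714286, 1.285714, 1.857143, 2.428571, 3.
f(t) = -4t⁴ - t³ - t² + 4t + 3: f₀=-5, f₁=1.045814, f₂=3.546439, f₃=3.941274, f₄=-6.566014, f₅=-47.007497, f₆=-146.650979, f₇=-345.
(h/2)·[f₀ + 2f₁ + 2f₂ + 2f₃ + 2f₄ + 2f₅ + 2f₆ + f₇] = 0.285714·(-733.381924) = -209.5377.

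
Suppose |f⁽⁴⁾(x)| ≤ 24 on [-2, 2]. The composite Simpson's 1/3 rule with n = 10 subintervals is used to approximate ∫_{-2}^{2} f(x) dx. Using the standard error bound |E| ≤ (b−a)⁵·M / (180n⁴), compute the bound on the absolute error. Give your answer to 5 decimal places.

0.01365

|E| ≤ (4)⁵·24 / (180·10⁴) = 24576/1800000 = 0.01365.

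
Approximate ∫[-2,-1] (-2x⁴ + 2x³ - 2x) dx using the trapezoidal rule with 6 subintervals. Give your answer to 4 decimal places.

-17.0712

h = (-1 − (-2))/6 = 0.166667.
Nodes x₀,…,x₆ = -2, -1.833333, -1.666667, -1.5, -1.333333, -1.166667, -1.
f(x) = -2x⁴ + 2x³ - 2x: f₀=-44, f₁=-31.251543, f₂=-21.358025, f₃=-13.875, f₄=-8.395062, f₅=-4.547840, f₆=-2.
(h/2)·[f₀ + 2f₁ + 2f₂ + 2f₃ + 2f₄ + 2f₅ + f₆] = 0.083333·(-204.854938) = -17.0712.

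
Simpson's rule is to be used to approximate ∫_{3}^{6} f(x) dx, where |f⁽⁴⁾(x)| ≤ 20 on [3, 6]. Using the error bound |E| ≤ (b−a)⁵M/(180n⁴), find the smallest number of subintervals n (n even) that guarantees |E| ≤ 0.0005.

16

Need 4860/(180n⁴) ≤ 0.0005.
n⁴ ≥ 4860/(180·0.0005) = 54000 ⇒ n ≥ 15.2440, so the smallest even n is 16. (n must be even for Simpson's rule.)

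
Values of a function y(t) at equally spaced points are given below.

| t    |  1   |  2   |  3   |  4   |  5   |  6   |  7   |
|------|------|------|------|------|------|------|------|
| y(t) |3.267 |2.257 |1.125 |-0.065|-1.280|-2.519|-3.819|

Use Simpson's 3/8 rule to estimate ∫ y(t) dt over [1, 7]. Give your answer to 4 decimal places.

h = 1, n = 6.
(3h/8)·[y₀ + 3y₁ + 3y₂ + 2y₃ + 3y₄ + 3y₅ + y₆] = 0.375·(-1.933) = -0.7249.

-0.7249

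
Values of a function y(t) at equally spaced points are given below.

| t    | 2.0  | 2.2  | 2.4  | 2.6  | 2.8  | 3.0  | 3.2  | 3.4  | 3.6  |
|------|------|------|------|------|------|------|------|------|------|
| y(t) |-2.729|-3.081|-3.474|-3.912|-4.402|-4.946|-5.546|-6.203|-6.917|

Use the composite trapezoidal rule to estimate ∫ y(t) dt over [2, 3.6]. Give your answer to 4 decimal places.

-7.2774

h = 0.2, n = 8.
(h/2)·[y₀ + 2y₁ + 2y₂ + 2y₃ + 2y₄ + 2y₅ + 2y₆ + 2y₇ + y₈] = 0.1·(-72.774) = -7.2774.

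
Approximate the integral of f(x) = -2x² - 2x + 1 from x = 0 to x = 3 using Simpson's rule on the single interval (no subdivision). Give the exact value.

-24

S = (b−a)/6 · [f(0) + 4f(1.5) + f(3)] = 0.5·[1 + 4·(-6.5) + (-23)] = -24.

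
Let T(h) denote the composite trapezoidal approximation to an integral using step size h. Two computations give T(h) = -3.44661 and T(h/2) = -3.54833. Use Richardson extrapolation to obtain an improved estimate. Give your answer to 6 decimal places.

R = (4·T(h/2) − T(h)) / 3 = (4·(-3.54833) − (-3.44661))/3 = (-10.74671)/3 = -3.582237.

-3.582237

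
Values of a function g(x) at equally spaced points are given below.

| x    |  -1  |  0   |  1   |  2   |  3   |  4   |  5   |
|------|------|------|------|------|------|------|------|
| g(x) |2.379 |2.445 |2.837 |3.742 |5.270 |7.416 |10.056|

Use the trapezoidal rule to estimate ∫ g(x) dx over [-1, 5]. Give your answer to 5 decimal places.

27.92750

h = 1, n = 6.
(h/2)·[y₀ + 2y₁ + 2y₂ + 2y₃ + 2y₄ + 2y₅ + y₆] = 0.5·(55.855) = 27.92750.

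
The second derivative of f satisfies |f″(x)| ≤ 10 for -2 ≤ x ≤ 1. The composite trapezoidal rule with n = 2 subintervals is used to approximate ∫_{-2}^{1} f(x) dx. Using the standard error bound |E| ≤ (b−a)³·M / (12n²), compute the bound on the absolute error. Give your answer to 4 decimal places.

5.6250

|E| ≤ (3)³·10 / (12·2²) = 270/48 = 5.6250.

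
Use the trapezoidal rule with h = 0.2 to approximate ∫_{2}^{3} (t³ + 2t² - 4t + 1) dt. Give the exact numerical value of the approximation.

19.98

h = (3 − 2)/5 = 0.2.
Nodes t₀,…,t₅ = 2, 2.2, 2.4, 2.6, 2.8, 3.
f(t) = t³ + 2t² - 4t + 1: f₀=9, f₁=12.528, f₂=16.744, f₃=21.696, f₄=27.432, f₅=34.
(h/2)·[f₀ + 2f₁ + 2f₂ + 2f₃ + 2f₄ + f₅] = 0.1·(199.8) = 19.98.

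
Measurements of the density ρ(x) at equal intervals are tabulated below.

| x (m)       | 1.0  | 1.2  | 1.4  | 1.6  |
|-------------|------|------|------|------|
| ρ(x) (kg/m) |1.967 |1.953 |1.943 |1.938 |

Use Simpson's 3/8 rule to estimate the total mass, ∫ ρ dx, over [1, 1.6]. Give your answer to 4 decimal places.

1.1695

h = 0.2, n = 3.
(3h/8)·[y₀ + 3y₁ + 3y₂ + y₃] = 0.075·(15.593) = 1.1695.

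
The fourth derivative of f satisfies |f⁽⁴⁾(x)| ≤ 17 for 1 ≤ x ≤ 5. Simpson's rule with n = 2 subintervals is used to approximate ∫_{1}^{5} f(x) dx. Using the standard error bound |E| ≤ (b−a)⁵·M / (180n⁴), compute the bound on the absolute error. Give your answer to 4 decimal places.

6.0444

|E| ≤ (4)⁵·17 / (180·2⁴) = 17408/2880 = 6.0444.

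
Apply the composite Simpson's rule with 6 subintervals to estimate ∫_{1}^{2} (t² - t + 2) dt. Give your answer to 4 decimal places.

2.8333

h = (2 − 1)/6 = 0.166667.
Nodes t₀,…,t₆ = 1, 1.166667, 1.333333, 1.5, 1.666667, 1.833333, 2.
f(t) = t² - t + 2: f₀=2, f₁=2.194444, f₂=2.444444, f₃=2.75, f₄=3.111111, f₅=3.527778, f₆=4.
(h/3)·[f₀ + 4f₁ + 2f₂ + 4f₃ + 2f₄ + 4f₅ + f₆] = 0.055556·(51) = 2.8333.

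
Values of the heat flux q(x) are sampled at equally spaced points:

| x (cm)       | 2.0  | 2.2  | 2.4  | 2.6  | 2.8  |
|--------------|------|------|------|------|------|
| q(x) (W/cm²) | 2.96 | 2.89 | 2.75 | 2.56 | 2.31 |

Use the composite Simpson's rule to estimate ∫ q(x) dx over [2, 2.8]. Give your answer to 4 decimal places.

h = 0.2, n = 4.
(h/3)·[y₀ + 4y₁ + 2y₂ + 4y₃ + y₄] = 0.066667·(32.57) = 2.1713.

2.1713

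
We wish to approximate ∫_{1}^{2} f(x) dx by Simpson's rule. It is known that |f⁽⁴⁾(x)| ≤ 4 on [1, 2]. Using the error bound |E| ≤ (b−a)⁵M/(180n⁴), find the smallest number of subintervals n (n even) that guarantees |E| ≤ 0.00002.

6

Need 4/(180n⁴) ≤ 0.00002.
n⁴ ≥ 4/(180·0.00002) = 1111.11 ⇒ n ≥ 5.7735, so the smallest even n is 6. (n must be even for Simpson's rule.)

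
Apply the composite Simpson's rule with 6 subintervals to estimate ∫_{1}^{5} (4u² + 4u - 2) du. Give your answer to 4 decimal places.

205.3333

h = (5 − 1)/6 = 0.666667.
Nodes u₀,…,u₆ = 1, 1.666667, 2.333333, 3, 3.666667, 4.333333, 5.
f(u) = 4u² + 4u - 2: f₀=6, f₁=15.777778, f₂=29.111111, f₃=46, f₄=66.444444, f₅=90.444444, f₆=118.
(h/3)·[f₀ + 4f₁ + 2f₂ + 4f₃ + 2f₄ + 4f₅ + f₆] = 0.222222·(924) = 205.3333.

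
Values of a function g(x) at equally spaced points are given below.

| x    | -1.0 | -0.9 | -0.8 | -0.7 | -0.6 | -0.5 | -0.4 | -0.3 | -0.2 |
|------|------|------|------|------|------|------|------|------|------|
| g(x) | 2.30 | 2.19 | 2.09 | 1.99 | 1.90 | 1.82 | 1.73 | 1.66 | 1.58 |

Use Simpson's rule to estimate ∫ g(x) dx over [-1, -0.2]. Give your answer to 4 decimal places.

1.5320

h = 0.1, n = 8.
(h/3)·[y₀ + 4y₁ + 2y₂ + 4y₃ + 2y₄ + 4y₅ + 2y₆ + 4y₇ + y₈] = 0.033333·(45.96) = 1.5320.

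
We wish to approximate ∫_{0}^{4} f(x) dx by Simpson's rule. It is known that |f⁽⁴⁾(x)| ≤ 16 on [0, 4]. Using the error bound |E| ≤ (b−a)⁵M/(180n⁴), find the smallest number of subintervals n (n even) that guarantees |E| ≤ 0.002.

Need 16384/(180n⁴) ≤ 0.002.
n⁴ ≥ 16384/(180·0.002) = 45511.1 ⇒ n ≥ 14.6059, so the smallest even n is 16. (n must be even for Simpson's rule.)

16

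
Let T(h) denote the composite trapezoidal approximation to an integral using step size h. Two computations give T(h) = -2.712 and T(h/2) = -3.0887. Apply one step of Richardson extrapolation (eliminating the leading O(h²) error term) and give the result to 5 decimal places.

-3.21427

R = (4·T(h/2) − T(h)) / 3 = (4·(-3.0887) − (-2.712))/3 = (-9.6428)/3 = -3.21427.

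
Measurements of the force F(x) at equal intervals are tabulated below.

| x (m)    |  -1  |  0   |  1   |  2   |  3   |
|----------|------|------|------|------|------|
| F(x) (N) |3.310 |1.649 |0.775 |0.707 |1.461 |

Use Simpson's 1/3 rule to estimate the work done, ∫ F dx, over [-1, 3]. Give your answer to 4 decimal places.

h = 1, n = 4.
(h/3)·[y₀ + 4y₁ + 2y₂ + 4y₃ + y₄] = 0.333333·(15.745) = 5.2483.

5.2483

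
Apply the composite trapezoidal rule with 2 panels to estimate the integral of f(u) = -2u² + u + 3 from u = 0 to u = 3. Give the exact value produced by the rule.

h = (3 − 0)/2 = 1.5.
Nodes u₀,…,u₂ = 0, 1.5, 3.
f(u) = -2u² + u + 3: f₀=3, f₁=0, f₂=-12.
(h/2)·[f₀ + 2f₁ + f₂] = 0.75·(-9) = -6.75.

-6.75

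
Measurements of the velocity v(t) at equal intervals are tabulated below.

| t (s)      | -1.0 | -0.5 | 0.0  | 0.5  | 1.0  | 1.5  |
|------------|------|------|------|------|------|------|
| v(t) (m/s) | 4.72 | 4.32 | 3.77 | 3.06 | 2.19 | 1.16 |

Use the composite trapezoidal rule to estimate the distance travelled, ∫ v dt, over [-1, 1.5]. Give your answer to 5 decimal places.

8.14000

h = 0.5, n = 5.
(h/2)·[y₀ + 2y₁ + 2y₂ + 2y₃ + 2y₄ + y₅] = 0.25·(32.56) = 8.14000.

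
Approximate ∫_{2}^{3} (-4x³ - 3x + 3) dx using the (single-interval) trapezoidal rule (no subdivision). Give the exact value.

T = (b−a)/2 · [f(2) + f(3)] = 0.5·[(-35) + (-114)] = -74.5.

-74.5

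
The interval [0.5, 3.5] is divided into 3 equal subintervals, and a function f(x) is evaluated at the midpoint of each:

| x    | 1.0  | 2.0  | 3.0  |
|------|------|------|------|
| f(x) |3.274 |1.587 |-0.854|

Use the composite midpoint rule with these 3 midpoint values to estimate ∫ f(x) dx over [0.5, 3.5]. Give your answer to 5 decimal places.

h = 1, n = 3.
h·[y(m₁) + y(m₂) + y(m₃)] = 1·(4.007) = 4.00700.

4.00700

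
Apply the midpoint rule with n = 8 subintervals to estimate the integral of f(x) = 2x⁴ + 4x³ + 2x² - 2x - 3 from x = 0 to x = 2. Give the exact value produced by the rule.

23.8212890625

h = (2 − 0)/8 = 0.25.
Midpoints m₁,…,m₈ = 0.125, 0.375, 0.625, 0.875, 1.125, 1.375, 1.625, 1.875.
f(m₁)=-3.21044921875, f(m₂)=-3.21826171875, f(m₃)=-2.18701171875, f(m₄)=0.63330078125, f(m₅)=6.18017578125, f(m₆)=15.57861328125, f(m₇)=30.14111328125, f(m₈)=51.36767578125.
h·[f(m₁) + f(m₂) + f(m₃) + f(m₄) + f(m₅) + f(m₆) + f(m₇) + f(m₈)] = 0.25·(95.28515625) = 23.8212890625.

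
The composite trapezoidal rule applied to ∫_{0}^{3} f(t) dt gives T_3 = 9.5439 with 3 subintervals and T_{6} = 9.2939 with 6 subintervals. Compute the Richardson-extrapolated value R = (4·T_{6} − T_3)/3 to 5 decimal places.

R = (4·T_{6} − T_3) / 3 = (4·9.2939 − 9.5439)/3 = (27.6317)/3 = 9.21057.

9.21057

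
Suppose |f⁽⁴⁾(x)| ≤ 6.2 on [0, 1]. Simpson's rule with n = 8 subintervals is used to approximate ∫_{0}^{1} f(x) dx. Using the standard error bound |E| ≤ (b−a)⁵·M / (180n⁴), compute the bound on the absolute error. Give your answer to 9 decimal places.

0.000008409

|E| ≤ (1)⁵·6.2 / (180·8⁴) = 6.2/737280 = 0.000008409.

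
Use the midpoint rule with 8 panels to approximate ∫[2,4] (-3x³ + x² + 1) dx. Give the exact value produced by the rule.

-159.0625

h = (4 − 2)/8 = 0.25.
Midpoints m₁,…,m₈ = 2.125, 2.375, 2.625, 2.875, 3.125, 3.375, 3.625, 3.875.
f(m₁)=-23.271484375, f(m₂)=-33.548828125, f(m₃)=-46.373046875, f(m₄)=-62.025390625, f(m₅)=-80.787109375, f(m₆)=-102.939453125, f(m₇)=-128.763671875, f(m₈)=-158.541015625.
h·[f(m₁) + f(m₂) + f(m₃) + f(m₄) + f(m₅) + f(m₆) + f(m₇) + f(m₈)] = 0.25·(-636.25) = -159.0625.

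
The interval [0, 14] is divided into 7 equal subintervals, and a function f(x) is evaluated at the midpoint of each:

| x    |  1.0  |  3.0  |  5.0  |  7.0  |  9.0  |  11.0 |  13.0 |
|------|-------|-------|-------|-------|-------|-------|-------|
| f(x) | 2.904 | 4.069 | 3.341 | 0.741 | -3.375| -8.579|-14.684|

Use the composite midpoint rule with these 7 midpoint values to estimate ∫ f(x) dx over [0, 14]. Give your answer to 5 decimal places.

-31.16600

h = 2, n = 7.
h·[y(m₁) + y(m₂) + y(m₃) + y(m₄) + y(m₅) + y(m₆) + y(m₇)] = 2·(-15.583) = -31.16600.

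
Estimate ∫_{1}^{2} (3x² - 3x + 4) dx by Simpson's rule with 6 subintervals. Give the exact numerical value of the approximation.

h = (2 − 1)/6 = 0.166667.
Nodes x₀,…,x₆ = 1, 1.166667, 1.333333, 1.5, 1.666667, 1.833333, 2.
f(x) = 3x² - 3x + 4: f₀=4, f₁=4.583333, f₂=5.333333, f₃=6.25, f₄=7.333333, f₅=8.583333, f₆=10.
(h/3)·[f₀ + 4f₁ + 2f₂ + 4f₃ + 2f₄ + 4f₅ + f₆] = 0.055556·(117) = 6.5.

6.5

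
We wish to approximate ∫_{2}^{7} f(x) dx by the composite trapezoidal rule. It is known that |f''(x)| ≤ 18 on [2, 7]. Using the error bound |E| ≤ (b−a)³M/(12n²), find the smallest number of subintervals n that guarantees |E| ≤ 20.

4

Need 2250/(12n²) ≤ 20.
n² ≥ 2250/(12·20) = 9.375 ⇒ n ≥ 3.0619, so the smallest n is 4.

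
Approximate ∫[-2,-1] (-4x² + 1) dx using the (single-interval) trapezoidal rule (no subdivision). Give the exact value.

-9

T = (b−a)/2 · [f(-2) + f(-1)] = 0.5·[(-15) + (-3)] = -9.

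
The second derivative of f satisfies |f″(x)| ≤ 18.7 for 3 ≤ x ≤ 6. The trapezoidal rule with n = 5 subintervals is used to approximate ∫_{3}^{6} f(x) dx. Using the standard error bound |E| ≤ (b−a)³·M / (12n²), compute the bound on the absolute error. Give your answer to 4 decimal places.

|E| ≤ (3)³·18.7 / (12·5²) = 504.9/300 = 1.6830.

1.6830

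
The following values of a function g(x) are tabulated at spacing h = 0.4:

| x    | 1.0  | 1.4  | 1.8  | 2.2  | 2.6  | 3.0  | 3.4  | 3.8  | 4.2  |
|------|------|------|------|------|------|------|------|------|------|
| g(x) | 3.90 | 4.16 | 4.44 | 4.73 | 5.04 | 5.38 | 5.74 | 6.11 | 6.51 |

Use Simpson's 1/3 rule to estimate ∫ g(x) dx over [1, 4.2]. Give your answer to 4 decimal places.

h = 0.4, n = 8.
(h/3)·[y₀ + 4y₁ + 2y₂ + 4y₃ + 2y₄ + 4y₅ + 2y₆ + 4y₇ + y₈] = 0.133333·(122.37) = 16.3160.

16.3160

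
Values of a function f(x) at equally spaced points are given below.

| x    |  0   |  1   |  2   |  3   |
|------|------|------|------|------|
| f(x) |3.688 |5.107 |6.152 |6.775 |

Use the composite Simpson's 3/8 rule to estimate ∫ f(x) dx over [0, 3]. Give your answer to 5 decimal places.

16.59000

h = 1, n = 3.
(3h/8)·[y₀ + 3y₁ + 3y₂ + y₃] = 0.375·(44.240) = 16.59000.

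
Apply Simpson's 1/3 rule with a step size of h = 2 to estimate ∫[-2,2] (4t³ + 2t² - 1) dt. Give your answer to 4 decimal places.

6.6667

h = (2 − (-2))/2 = 2.
Nodes t₀,…,t₂ = -2, 0, 2.
f(t) = 4t³ + 2t² - 1: f₀=-25, f₁=-1, f₂=39.
(h/3)·[f₀ + 4f₁ + f₂] = 0.666667·(10) = 6.6667.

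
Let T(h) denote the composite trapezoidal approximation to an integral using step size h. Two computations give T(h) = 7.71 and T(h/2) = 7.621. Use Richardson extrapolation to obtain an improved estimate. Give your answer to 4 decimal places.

R = (4·T(h/2) − T(h)) / 3 = (4·7.621 − 7.71)/3 = (22.774)/3 = 7.5913.

7.5913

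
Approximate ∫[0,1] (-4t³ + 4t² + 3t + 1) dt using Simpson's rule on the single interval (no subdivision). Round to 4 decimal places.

2.8333

S = (b−a)/6 · [f(0) + 4f(0.5) + f(1)] = 0.166667·[1 + 4·3 + 4] = 2.8333.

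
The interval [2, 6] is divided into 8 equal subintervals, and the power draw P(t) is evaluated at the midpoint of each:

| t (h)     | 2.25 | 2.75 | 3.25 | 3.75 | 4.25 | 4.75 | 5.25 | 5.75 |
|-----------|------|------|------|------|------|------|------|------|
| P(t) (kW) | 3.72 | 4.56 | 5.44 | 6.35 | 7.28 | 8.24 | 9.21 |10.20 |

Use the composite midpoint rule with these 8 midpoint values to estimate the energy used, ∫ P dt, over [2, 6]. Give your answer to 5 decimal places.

27.50000

h = 0.5, n = 8.
h·[y(m₁) + y(m₂) + y(m₃) + y(m₄) + y(m₅) + y(m₆) + y(m₇) + y(m₈)] = 0.5·(55.00) = 27.50000.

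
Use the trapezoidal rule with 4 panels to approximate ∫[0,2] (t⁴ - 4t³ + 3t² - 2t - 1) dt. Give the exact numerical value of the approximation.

h = (2 − 0)/4 = 0.5.
Nodes t₀,…,t₄ = 0, 0.5, 1, 1.5, 2.
f(t) = t⁴ - 4t³ + 3t² - 2t - 1: f₀=-1, f₁=-1.6875, f₂=-3, f₃=-5.6875, f₄=-9.
(h/2)·[f₀ + 2f₁ + 2f₂ + 2f₃ + f₄] = 0.25·(-30.75) = -7.6875.

-7.6875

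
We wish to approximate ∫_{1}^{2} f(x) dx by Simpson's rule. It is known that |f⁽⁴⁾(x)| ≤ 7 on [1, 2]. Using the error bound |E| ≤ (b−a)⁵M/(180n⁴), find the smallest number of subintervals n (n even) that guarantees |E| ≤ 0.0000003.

Need 7/(180n⁴) ≤ 0.0000003.
n⁴ ≥ 7/(180·0.0000003) = 129630 ⇒ n ≥ 18.9748, so the smallest even n is 20. (n must be even for Simpson's rule.)

20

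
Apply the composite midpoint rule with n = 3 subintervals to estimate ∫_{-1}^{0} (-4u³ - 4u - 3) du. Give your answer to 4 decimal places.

-0.0556

h = (0 − (-1))/3 = 0.333333.
Midpoints m₁,…,m₃ = -0.833333, -0.5, -0.166667.
f(m₁)=2.648148, f(m₂)=-0.5, f(m₃)=-2.314815.
h·[f(m₁) + f(m₂) + f(m₃)] = 0.333333·(-0.166667) = -0.0556.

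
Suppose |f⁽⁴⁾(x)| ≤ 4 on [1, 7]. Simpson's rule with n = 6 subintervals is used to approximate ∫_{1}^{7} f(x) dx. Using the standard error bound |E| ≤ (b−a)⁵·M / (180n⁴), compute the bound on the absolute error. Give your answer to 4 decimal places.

0.1333

|E| ≤ (6)⁵·4 / (180·6⁴) = 31104/233280 = 0.1333.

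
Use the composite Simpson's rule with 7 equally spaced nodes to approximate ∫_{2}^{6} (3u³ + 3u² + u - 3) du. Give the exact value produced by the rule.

h = (6 − 2)/6 = 0.666667.
Nodes u₀,…,u₆ = 2, 2.666667, 3.333333, 4, 4.666667, 5.333333, 6.
f(u) = 3u³ + 3u² + u - 3: f₀=35, f₁=77.888889, f₂=144.777778, f₃=241, f₄=371.888889, f₅=542.777778, f₆=759.
(h/3)·[f₀ + 4f₁ + 2f₂ + 4f₃ + 2f₄ + 4f₅ + f₆] = 0.222222·(5274) = 1172.

1172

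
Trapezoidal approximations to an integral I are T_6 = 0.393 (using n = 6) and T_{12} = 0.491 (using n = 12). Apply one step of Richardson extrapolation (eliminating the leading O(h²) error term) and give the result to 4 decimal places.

R = (4·T_{12} − T_6) / 3 = (4·0.491 − 0.393)/3 = (1.571)/3 = 0.5237.

0.5237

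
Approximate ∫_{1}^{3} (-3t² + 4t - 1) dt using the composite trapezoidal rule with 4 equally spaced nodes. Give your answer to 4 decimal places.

-12.4444

h = (3 − 1)/3 = 0.666667.
Nodes t₀,…,t₃ = 1, 1.666667, 2.333333, 3.
f(t) = -3t² + 4t - 1: f₀=0, f₁=-2.666667, f₂=-8, f₃=-16.
(h/2)·[f₀ + 2f₁ + 2f₂ + f₃] = 0.333333·(-37.333333) = -12.4444.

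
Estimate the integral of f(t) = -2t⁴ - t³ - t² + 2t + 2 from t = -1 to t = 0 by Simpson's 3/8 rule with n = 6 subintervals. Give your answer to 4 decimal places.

h = (0 − (-1))/6 = 0.166667.
Nodes t₀,…,t₆ = -1, -0.833333, -0.666667, -0.5, -0.333333, -0.166667, 0.
f(t) = -2t⁴ - t³ - t² + 2t + 2: f₀=-2, f₁=-0.746914, f₂=0.123457, f₃=0.75, f₄=1.234568, f₅=1.641975, f₆=2.
(3h/8)·[f₀ + 3f₁ + 3f₂ + 2f₃ + 3f₄ + 3f₅ + f₆] = 0.0625·(8.259259) = 0.5162.

0.5162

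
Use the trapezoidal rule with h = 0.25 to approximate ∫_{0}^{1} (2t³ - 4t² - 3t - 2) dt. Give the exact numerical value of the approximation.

-4.34375

h = (1 − 0)/4 = 0.25.
Nodes t₀,…,t₄ = 0, 0.25, 0.5, 0.75, 1.
f(t) = 2t³ - 4t² - 3t - 2: f₀=-2, f₁=-2.96875, f₂=-4.25, f₃=-5.65625, f₄=-7.
(h/2)·[f₀ + 2f₁ + 2f₂ + 2f₃ + f₄] = 0.125·(-34.75) = -4.34375.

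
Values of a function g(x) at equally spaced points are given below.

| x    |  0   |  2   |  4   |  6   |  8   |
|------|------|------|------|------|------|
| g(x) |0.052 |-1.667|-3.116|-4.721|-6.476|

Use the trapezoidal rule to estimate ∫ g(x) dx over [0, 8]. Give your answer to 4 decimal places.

h = 2, n = 4.
(h/2)·[y₀ + 2y₁ + 2y₂ + 2y₃ + y₄] = 1·(-25.432) = -25.4320.

-25.4320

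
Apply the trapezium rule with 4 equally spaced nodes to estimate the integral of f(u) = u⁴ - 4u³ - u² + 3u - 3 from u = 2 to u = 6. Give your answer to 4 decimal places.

h = (6 − 2)/3 = 1.333333.
Nodes u₀,…,u₃ = 2, 3.333333, 4.666667, 6.
f(u) = u⁴ - 4u³ - u² + 3u - 3: f₀=-17, f₁=-28.802469, f₂=56.975309, f₃=411.
(h/2)·[f₀ + 2f₁ + 2f₂ + f₃] = 0.666667·(450.345679) = 300.2305.

300.2305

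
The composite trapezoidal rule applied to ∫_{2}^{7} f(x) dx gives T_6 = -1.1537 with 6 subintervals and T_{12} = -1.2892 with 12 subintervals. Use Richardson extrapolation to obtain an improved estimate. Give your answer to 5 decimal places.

R = (4·T_{12} − T_6) / 3 = (4·(-1.2892) − (-1.1537))/3 = (-4.0031)/3 = -1.33437.

-1.33437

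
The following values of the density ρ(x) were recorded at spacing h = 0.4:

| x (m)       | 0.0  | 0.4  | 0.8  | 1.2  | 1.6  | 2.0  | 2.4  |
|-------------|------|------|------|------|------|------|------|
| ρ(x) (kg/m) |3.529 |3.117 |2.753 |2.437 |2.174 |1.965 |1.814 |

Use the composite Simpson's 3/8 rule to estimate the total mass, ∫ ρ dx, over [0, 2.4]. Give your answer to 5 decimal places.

6.03660

h = 0.4, n = 6.
(3h/8)·[y₀ + 3y₁ + 3y₂ + 2y₃ + 3y₄ + 3y₅ + y₆] = 0.15·(40.244) = 6.03660.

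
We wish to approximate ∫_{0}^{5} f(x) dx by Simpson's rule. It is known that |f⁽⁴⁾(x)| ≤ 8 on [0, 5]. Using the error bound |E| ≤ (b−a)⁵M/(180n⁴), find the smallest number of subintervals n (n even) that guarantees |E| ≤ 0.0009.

20

Need 25000/(180n⁴) ≤ 0.0009.
n⁴ ≥ 25000/(180·0.0009) = 154321 ⇒ n ≥ 19.8201, so the smallest even n is 20. (n must be even for Simpson's rule.)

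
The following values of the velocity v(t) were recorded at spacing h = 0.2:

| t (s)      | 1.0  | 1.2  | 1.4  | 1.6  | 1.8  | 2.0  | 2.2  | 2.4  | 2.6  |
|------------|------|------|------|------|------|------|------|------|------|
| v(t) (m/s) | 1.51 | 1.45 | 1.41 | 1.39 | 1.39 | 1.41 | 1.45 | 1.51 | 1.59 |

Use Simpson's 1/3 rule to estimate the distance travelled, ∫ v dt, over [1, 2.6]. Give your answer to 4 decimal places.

h = 0.2, n = 8.
(h/3)·[y₀ + 4y₁ + 2y₂ + 4y₃ + 2y₄ + 4y₅ + 2y₆ + 4y₇ + y₈] = 0.066667·(34.64) = 2.3093.

2.3093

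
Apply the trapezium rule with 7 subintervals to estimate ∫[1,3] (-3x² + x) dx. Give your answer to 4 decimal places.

h = (3 − 1)/7 = 0.285714.
Nodes x₀,…,x₇ = 1, 1.285714, 1.571429, 1.857143, 2.142857, 2.428571, 2.714286, 3.
f(x) = -3x² + x: f₀=-2, f₁=-3.673469, f₂=-5.836735, f₃=-8.489796, f₄=-11.632653, f₅=-15.265306, f₆=-19.387755, f₇=-24.
(h/2)·[f₀ + 2f₁ + 2f₂ + 2f₃ + 2f₄ + 2f₅ + 2f₆ + f₇] = 0.142857·(-154.571429) = -22.0816.

-22.0816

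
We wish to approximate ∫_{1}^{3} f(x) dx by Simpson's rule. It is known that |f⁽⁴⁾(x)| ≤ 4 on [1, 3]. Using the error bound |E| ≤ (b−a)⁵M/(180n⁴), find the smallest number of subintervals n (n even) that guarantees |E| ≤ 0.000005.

20

Need 128/(180n⁴) ≤ 0.000005.
n⁴ ≥ 128/(180·0.000005) = 142222 ⇒ n ≥ 19.4197, so the smallest even n is 20. (n must be even for Simpson's rule.)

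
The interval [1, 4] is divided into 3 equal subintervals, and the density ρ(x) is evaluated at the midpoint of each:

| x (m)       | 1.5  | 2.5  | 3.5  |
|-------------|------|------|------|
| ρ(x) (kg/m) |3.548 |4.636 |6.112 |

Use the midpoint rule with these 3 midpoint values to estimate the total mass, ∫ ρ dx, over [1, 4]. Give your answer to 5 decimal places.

h = 1, n = 3.
h·[y(m₁) + y(m₂) + y(m₃)] = 1·(14.296) = 14.29600.

14.29600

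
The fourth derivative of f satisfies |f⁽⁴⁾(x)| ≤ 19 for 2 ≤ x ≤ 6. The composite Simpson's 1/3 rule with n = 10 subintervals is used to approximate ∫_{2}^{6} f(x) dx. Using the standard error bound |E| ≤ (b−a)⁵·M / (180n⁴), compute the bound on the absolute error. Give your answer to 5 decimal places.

|E| ≤ (4)⁵·19 / (180·10⁴) = 19456/1800000 = 0.01081.

0.01081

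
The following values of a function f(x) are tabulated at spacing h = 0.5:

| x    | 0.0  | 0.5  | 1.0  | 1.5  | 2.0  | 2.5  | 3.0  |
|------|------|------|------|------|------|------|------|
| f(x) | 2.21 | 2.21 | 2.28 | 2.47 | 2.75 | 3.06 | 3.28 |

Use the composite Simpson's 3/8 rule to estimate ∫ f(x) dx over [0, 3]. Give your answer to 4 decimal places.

7.7494

h = 0.5, n = 6.
(3h/8)·[y₀ + 3y₁ + 3y₂ + 2y₃ + 3y₄ + 3y₅ + y₆] = 0.1875·(41.33) = 7.7494.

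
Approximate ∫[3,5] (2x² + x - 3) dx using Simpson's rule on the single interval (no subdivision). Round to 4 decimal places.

S = (b−a)/6 · [f(3) + 4f(4) + f(5)] = 0.333333·[18 + 4·33 + 52] = 67.3333.

67.3333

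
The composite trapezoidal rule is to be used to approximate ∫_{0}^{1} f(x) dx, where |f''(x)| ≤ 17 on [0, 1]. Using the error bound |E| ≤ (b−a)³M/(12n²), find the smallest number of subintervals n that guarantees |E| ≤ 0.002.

Need 17/(12n²) ≤ 0.002.
n² ≥ 17/(12·0.002) = 708.333 ⇒ n ≥ 26.6145, so the smallest n is 27.

27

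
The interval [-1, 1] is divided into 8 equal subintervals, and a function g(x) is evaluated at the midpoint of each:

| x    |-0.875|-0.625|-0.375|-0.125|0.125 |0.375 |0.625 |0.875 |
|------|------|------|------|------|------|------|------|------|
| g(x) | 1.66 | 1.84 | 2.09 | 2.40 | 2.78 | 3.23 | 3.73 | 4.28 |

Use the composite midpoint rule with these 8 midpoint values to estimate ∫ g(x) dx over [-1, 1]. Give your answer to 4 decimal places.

h = 0.25, n = 8.
h·[y(m₁) + y(m₂) + y(m₃) + y(m₄) + y(m₅) + y(m₆) + y(m₇) + y(m₈)] = 0.25·(22.01) = 5.5025.

5.5025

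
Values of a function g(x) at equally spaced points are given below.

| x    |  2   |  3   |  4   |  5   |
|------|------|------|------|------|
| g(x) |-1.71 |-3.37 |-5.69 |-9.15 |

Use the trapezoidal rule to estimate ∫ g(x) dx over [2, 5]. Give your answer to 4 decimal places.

-14.4900

h = 1, n = 3.
(h/2)·[y₀ + 2y₁ + 2y₂ + y₃] = 0.5·(-28.98) = -14.4900.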